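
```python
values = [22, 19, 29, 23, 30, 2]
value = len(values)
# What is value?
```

Trace:
`values = [22, 19, 29, 23, 30, 2]` → values = [22, 19, 29, 23, 30, 2]
`value = len(values)` → value = 6
So value = 6

Answer: 6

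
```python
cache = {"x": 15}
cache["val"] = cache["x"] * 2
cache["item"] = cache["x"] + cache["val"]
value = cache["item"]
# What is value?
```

Trace:
`cache = {"x": 15}` → cache = {'x': 15}
`cache["val"] = cache["x"] * 2` → cache = {'x': 15, 'val': 30}
`cache["item"] = cache["x"] + cache["val"]` → cache = {'x': 15, 'val': 30, 'item': 45}
`value = cache["item"]` → value = 45
So value = 45

Answer: 45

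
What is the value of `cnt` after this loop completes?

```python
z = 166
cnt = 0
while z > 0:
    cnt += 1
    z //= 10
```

Count digits by repeated division by 10
`cnt` takes the values: 0 → 1 → 2 → 3

Answer: 3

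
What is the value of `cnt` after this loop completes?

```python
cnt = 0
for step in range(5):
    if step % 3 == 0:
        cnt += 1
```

Count numbers divisible by 3 in range(5)
`cnt` takes the values: 0 → 1 → 2

Answer: 2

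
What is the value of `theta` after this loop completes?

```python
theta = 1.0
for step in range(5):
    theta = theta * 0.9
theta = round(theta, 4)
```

Exponential decay: 1.0 * 0.9^5
`theta` takes the values: 1.0 → 0.9 → 0.81 → 0.729 → 0.6561 → 0.59049 → 0.5905

Answer: 0.5905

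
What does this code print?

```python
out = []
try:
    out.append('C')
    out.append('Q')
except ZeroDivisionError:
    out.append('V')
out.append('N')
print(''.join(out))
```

Execution trace: 'C' (try body) → 'Q' (try body, no exception) → 'N' (after the try/except). Output: CQN

Answer: CQN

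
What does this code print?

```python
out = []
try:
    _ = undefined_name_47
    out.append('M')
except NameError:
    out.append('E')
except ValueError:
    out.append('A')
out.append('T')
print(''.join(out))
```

Execution trace: 'E' (except NameError) → 'T' (after the try/except). Output: ET

Answer: ET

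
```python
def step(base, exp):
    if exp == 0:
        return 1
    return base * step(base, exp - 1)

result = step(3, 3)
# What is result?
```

step(3, 3) = 3 * 3 * 3 = 27

Answer: 27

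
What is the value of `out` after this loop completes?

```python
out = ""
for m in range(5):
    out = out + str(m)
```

Concatenate digits 0 to 4
`out` takes the values: "" → "0" → "01" → "012" → "0123" → "01234"

Answer: "01234"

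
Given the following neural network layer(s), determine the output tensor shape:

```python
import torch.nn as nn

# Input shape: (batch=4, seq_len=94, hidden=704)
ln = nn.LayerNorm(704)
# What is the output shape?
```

Input: (4, 94, 704) -> Output: (4, 94, 704)

Answer: (4, 94, 704)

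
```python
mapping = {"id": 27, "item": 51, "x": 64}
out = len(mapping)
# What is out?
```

Trace:
`mapping = {"id": 27, "item": 51, "x": 64}` → mapping = {'id': 27, 'item': 51, 'x': 64}
`out = len(mapping)` → out = 3
So out = 3

Answer: 3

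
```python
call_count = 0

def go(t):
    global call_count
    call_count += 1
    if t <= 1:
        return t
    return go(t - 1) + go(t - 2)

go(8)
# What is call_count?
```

Calls(t) = 1 + Calls(t-1) + Calls(t-2); Calls(0)=Calls(1)=1. For t=8 this gives 67.

Answer: 67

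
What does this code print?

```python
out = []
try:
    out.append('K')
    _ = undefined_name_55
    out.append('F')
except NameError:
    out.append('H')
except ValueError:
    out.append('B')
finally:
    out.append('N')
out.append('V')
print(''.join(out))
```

Execution trace: 'K' (try body) → 'H' (except NameError) → 'N' (finally) → 'V' (after the try/except). Output: KHNV

Answer: KHNV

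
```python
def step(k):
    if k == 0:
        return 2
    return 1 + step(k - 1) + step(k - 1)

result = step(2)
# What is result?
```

step(k) = 1 + 2·step(k-1), step(0)=2. Closed form: (2+1)·2^2 - 1 = 11.

Answer: 11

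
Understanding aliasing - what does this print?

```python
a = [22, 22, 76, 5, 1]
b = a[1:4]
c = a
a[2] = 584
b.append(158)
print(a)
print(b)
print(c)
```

Key concept: slice vs alias.
Step by step:
`a = [22, 22, 76, 5, 1]` → a = [22, 22, 76, 5, 1]
`b = a[1:4]` → b = [22, 76, 5]
`c = a` → c = [22, 22, 76, 5, 1] (same object as a)
`a[2] = 584` → a = [22, 22, 584, 5, 1] (same object as c); c = [22, 22, 584, 5, 1] (same object as a)
`b.append(158)` → b = [22, 76, 5, 158]
`print(a)` → prints [22, 22, 584, 5, 1]
`print(b)` → prints [22, 76, 5, 158]
`print(c)` → prints [22, 22, 584, 5, 1]

Answer:
[22, 22, 584, 5, 1]
[22, 76, 5, 158]
[22, 22, 584, 5, 1]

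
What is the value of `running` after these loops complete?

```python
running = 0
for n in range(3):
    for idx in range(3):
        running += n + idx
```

Sum of all n+idx for n,idx in 3x3
`running` takes the values: 0 → 1 → 3 → 4 → 6 → 9 → 11 → 14 → 18

Answer: 18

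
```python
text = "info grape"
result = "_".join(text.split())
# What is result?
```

Trace:
`text = "info grape"` → text = 'info grape'
`result = "_".join(text.split())` → result = 'info_grape'
So result = 'info_grape'

Answer: 'info_grape'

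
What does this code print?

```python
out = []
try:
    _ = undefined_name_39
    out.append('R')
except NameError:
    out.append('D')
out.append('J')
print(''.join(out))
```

Execution trace: 'D' (except NameError) → 'J' (after the try/except). Output: DJ

Answer: DJ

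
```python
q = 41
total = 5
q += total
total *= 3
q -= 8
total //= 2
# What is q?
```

Trace:
`q = 41` → q = 41
`total = 5` → total = 5
`q += total` → q = 46
`total *= 3` → total = 15
`q -= 8` → q = 38
`total //= 2` → total = 7
So q = 38

Answer: 38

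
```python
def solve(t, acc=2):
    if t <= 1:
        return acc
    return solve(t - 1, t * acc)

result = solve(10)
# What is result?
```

Accumulator trace (n, acc): (10, 2) -> (9, 20) -> (8, 180) -> (7, 1440) -> (6, 10080) -> (5, 60480) -> (4, 302400) -> (3, 1209600) -> (2, 3628800) -> (1, 7257600) -> return 7257600

Answer: 7257600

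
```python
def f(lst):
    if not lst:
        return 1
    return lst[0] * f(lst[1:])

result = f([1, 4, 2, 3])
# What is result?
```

Product over [1, 4, 2, 3] = 1 * 4 * 2 * 3 = 24

Answer: 24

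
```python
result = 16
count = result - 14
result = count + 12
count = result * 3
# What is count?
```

Trace:
`result = 16` → result = 16
`count = result - 14` → count = 2
`result = count + 12` → result = 14
`count = result * 3` → count = 42
So count = 42

Answer: 42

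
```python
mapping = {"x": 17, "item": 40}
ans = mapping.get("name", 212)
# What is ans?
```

Trace:
`mapping = {"x": 17, "item": 40}` → mapping = {'x': 17, 'item': 40}
`ans = mapping.get("name", 212)` → ans = 212
So ans = 212

Answer: 212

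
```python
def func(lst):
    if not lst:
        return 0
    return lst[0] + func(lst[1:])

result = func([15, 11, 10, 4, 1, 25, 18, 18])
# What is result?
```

15 + 11 + 10 + 4 + 1 + 25 + 18 + 18 + 0 = 102

Answer: 102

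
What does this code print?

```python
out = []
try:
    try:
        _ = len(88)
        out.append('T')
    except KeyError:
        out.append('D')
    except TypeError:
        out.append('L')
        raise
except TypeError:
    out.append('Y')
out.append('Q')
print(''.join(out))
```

Execution trace: 'L' (except TypeError) → 'Y' (outer except TypeError) → 'Q' (after the try/except). Output: LYQ

Answer: LYQ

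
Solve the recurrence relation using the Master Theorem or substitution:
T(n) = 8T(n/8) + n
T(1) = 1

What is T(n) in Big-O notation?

By Master Theorem: a=8, b=8, f(n)=n. Since log_8(8) = 1 and f(n) = Θ(n^1), Case 2 applies. T(n) = O(n log n).

Answer: O(n log n)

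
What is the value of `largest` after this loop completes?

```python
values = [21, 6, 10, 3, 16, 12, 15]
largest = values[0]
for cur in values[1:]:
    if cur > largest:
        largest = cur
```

Maximum of [21, 6, 10, 3, 16, 12, 15]
`largest` takes the values: 21

Answer: 21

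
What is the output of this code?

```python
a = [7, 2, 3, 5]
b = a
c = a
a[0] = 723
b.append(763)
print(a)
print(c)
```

Key concept: multiple aliases.
Step by step:
`a = [7, 2, 3, 5]` → a = [7, 2, 3, 5]
`b = a` → b = [7, 2, 3, 5] (same object as a)
`c = a` → c = [7, 2, 3, 5] (same object as a, b)
`a[0] = 723` → a = [723, 2, 3, 5] (same object as b, c); b = [723, 2, 3, 5] (same object as a, c); c = [723, 2, 3, 5] (same object as a, b)
`b.append(763)` → a = [723, 2, 3, 5, 763] (same object as b, c); b = [723, 2, 3, 5, 763] (same object as a, c); c = [723, 2, 3, 5, 763] (same object as a, b)
`print(a)` → prints [723, 2, 3, 5, 763]
`print(c)` → prints [723, 2, 3, 5, 763]

Answer:
[723, 2, 3, 5, 763]
[723, 2, 3, 5, 763]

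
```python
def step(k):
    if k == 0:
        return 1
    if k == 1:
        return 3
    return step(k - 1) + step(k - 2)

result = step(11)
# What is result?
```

Build up from base cases: step(0)=1, step(1)=3, step(2)=4, step(3)=7, step(4)=11, step(5)=18, step(6)=29, ..., step(11)=322

Answer: 322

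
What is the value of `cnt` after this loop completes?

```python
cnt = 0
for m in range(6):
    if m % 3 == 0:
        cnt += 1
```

Count numbers divisible by 3 in range(6)
`cnt` takes the values: 0 → 1 → 2

Answer: 2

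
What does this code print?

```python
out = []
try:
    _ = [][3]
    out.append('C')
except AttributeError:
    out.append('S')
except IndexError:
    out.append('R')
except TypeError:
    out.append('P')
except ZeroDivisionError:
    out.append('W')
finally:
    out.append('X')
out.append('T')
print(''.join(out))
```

Execution trace: 'R' (except IndexError) → 'X' (finally) → 'T' (after the try/except). Output: RXT

Answer: RXT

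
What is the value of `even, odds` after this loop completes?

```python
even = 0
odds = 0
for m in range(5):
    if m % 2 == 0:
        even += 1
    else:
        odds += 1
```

Count evens and odds in range(5)
`even, odds` takes the values: (0, 0) → (1, 0) → (1, 1) → (2, 1) → (2, 2) → (3, 2)

Answer: 3, 2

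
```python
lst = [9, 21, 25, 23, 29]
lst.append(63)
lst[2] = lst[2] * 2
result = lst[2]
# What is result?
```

Trace:
`lst = [9, 21, 25, 23, 29]` → lst = [9, 21, 25, 23, 29]
`lst.append(63)` → lst = [9, 21, 25, 23, 29, 63]
`lst[2] = lst[2] * 2` → lst = [9, 21, 50, 23, 29, 63]
`result = lst[2]` → result = 50
So result = 50

Answer: 50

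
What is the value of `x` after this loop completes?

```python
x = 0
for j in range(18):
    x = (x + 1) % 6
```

Increment mod 6, 18 times = 0
`x` takes the values: 0 → 1 → 2 → 3 → 4 → 5 → 0 → 1 → 2 → 3 → 4 → 5 → 0 → 1 → 2 → 3 → 4 → 5 → 0

Answer: 0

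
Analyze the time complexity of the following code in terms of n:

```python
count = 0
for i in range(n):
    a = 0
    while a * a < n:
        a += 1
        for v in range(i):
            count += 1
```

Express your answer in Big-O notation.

Each loop level contributes: n × √n × n. Multiplying the contributions gives O(n^2√n).

Answer: O(n^2√n)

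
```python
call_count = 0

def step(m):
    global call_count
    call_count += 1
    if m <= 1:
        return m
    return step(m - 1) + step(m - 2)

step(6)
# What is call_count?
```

Calls(m) = 1 + Calls(m-1) + Calls(m-2); Calls(0)=Calls(1)=1. For m=6 this gives 25.

Answer: 25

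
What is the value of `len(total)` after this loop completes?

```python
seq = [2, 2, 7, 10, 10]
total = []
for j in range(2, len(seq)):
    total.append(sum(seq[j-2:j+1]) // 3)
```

Number of 3-element averages
`total` takes the values: [] → [3] → [3, 6] → [3, 6, 9]
So `len(total)` = 3

Answer: 3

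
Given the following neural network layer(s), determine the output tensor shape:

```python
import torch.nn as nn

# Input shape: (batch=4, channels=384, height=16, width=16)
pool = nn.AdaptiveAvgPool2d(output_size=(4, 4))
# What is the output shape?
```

Input: (4, 384, 16, 16) -> Output: (4, 384, 4, 4)

Answer: (4, 384, 4, 4)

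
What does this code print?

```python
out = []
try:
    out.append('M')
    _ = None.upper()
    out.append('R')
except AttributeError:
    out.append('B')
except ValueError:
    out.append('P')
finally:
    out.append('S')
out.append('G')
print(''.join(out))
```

Execution trace: 'M' (try body) → 'B' (except AttributeError) → 'S' (finally) → 'G' (after the try/except). Output: MBSG

Answer: MBSG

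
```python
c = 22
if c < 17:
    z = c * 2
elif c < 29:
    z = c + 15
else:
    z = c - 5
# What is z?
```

Trace:
`c = 22` → c = 22
`if c < 17: ...` → c < 17 is False, c < 29 is True → z = 37
So z = 37

Answer: 37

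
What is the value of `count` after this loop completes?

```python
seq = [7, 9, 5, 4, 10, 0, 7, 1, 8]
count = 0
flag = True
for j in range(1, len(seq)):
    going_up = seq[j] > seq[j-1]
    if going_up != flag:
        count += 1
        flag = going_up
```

Count direction changes in [7, 9, 5, 4, 10, 0, 7, 1, 8]
`count` takes the values: 0 → 1 → 2 → 3 → 4 → 5 → 6

Answer: 6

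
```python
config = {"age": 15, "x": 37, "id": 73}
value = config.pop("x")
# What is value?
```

Trace:
`config = {"age": 15, "x": 37, "id": 73}` → config = {'age': 15, 'x': 37, 'id': 73}
`value = config.pop("x")` → config = {'age': 15, 'id': 73}; value = 37
So value = 37

Answer: 37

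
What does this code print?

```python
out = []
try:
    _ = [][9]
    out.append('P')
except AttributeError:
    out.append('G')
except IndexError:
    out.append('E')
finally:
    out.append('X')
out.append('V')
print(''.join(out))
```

Execution trace: 'E' (except IndexError) → 'X' (finally) → 'V' (after the try/except). Output: EXV

Answer: EXV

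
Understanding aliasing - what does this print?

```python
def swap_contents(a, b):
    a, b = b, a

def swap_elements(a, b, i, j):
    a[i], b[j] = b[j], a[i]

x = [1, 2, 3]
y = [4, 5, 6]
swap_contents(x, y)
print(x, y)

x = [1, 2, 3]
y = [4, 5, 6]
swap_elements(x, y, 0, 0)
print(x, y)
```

Key concept: parameter rebinding vs mutation.
Step by step:
`x = [1, 2, 3]` → x = [1, 2, 3]
`y = [4, 5, 6]` → y = [4, 5, 6]
`swap_contents(x, y)` → no visible change to tracked variables
`print(x, y)` → prints [1, 2, 3] [4, 5, 6]
`x = [1, 2, 3]` → x = [1, 2, 3]
`y = [4, 5, 6]` → y = [4, 5, 6]
`swap_elements(x, y, 0, 0)` → x = [4, 2, 3]; y = [1, 5, 6]
`print(x, y)` → prints [4, 2, 3] [1, 5, 6]

Answer:
[1, 2, 3] [4, 5, 6]
[4, 2, 3] [1, 5, 6]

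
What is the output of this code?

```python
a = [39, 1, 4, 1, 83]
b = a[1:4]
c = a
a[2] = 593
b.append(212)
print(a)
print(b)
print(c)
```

Key concept: slice vs alias.
Step by step:
`a = [39, 1, 4, 1, 83]` → a = [39, 1, 4, 1, 83]
`b = a[1:4]` → b = [1, 4, 1]
`c = a` → c = [39, 1, 4, 1, 83] (same object as a)
`a[2] = 593` → a = [39, 1, 593, 1, 83] (same object as c); c = [39, 1, 593, 1, 83] (same object as a)
`b.append(212)` → b = [1, 4, 1, 212]
`print(a)` → prints [39, 1, 593, 1, 83]
`print(b)` → prints [1, 4, 1, 212]
`print(c)` → prints [39, 1, 593, 1, 83]

Answer:
[39, 1, 593, 1, 83]
[1, 4, 1, 212]
[39, 1, 593, 1, 83]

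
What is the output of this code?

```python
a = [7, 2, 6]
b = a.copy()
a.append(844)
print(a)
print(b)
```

Key concept: list.copy() creates independent copy.
Step by step:
`a = [7, 2, 6]` → a = [7, 2, 6]
`b = a.copy()` → b = [7, 2, 6]
`a.append(844)` → a = [7, 2, 6, 844]
`print(a)` → prints [7, 2, 6, 844]
`print(b)` → prints [7, 2, 6]

Answer:
[7, 2, 6, 844]
[7, 2, 6]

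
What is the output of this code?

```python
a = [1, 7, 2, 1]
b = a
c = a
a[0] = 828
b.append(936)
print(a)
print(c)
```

Key concept: multiple aliases.
Step by step:
`a = [1, 7, 2, 1]` → a = [1, 7, 2, 1]
`b = a` → b = [1, 7, 2, 1] (same object as a)
`c = a` → c = [1, 7, 2, 1] (same object as a, b)
`a[0] = 828` → a = [828, 7, 2, 1] (same object as b, c); b = [828, 7, 2, 1] (same object as a, c); c = [828, 7, 2, 1] (same object as a, b)
`b.append(936)` → a = [828, 7, 2, 1, 936] (same object as b, c); b = [828, 7, 2, 1, 936] (same object as a, c); c = [828, 7, 2, 1, 936] (same object as a, b)
`print(a)` → prints [828, 7, 2, 1, 936]
`print(c)` → prints [828, 7, 2, 1, 936]

Answer:
[828, 7, 2, 1, 936]
[828, 7, 2, 1, 936]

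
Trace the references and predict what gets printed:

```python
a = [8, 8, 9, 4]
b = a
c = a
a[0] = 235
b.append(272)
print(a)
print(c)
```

Key concept: multiple aliases.
Step by step:
`a = [8, 8, 9, 4]` → a = [8, 8, 9, 4]
`b = a` → b = [8, 8, 9, 4] (same object as a)
`c = a` → c = [8, 8, 9, 4] (same object as a, b)
`a[0] = 235` → a = [235, 8, 9, 4] (same object as b, c); b = [235, 8, 9, 4] (same object as a, c); c = [235, 8, 9, 4] (same object as a, b)
`b.append(272)` → a = [235, 8, 9, 4, 272] (same object as b, c); b = [235, 8, 9, 4, 272] (same object as a, c); c = [235, 8, 9, 4, 272] (same object as a, b)
`print(a)` → prints [235, 8, 9, 4, 272]
`print(c)` → prints [235, 8, 9, 4, 272]

Answer:
[235, 8, 9, 4, 272]
[235, 8, 9, 4, 272]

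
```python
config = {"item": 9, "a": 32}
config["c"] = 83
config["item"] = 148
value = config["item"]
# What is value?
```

Trace:
`config = {"item": 9, "a": 32}` → config = {'item': 9, 'a': 32}
`config["c"] = 83` → config = {'item': 9, 'a': 32, 'c': 83}
`config["item"] = 148` → config = {'item': 148, 'a': 32, 'c': 83}
`value = config["item"]` → value = 148
So value = 148

Answer: 148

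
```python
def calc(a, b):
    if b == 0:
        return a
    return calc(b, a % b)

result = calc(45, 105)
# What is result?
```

calc(45, 105) -> calc(105, 45) -> calc(45, 15) -> calc(15, 0) -> 15

Answer: 15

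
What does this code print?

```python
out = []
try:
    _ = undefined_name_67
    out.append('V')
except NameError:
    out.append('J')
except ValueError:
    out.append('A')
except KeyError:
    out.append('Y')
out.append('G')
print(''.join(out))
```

Execution trace: 'J' (except NameError) → 'G' (after the try/except). Output: JG

Answer: JG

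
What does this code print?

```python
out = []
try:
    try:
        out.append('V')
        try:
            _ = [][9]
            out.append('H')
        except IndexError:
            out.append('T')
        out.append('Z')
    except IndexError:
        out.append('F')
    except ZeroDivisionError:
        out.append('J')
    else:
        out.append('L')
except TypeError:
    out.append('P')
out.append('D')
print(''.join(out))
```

Execution trace: 'V' (try body) → 'T' (inner except IndexError) → 'Z' (try body, no exception) → 'L' (else) → 'D' (after the try/except). Output: VTZLD

Answer: VTZLD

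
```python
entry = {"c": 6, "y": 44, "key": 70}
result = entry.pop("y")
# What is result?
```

Trace:
`entry = {"c": 6, "y": 44, "key": 70}` → entry = {'c': 6, 'y': 44, 'key': 70}
`result = entry.pop("y")` → entry = {'c': 6, 'key': 70}; result = 44
So result = 44

Answer: 44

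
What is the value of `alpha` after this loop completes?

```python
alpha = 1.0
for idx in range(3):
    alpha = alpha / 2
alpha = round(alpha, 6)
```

Halving LR 3 times: 1 / 2^3
`alpha` takes the values: 1.0 → 0.5 → 0.25 → 0.125

Answer: 0.125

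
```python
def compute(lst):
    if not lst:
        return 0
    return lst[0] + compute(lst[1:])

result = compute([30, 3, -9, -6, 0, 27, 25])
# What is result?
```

30 + 3 + (-9) + (-6) + 0 + 27 + 25 + 0 = 70

Answer: 70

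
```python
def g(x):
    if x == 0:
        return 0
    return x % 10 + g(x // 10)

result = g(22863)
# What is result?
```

Sum of digits of 22863: 3 + 6 + 8 + 2 + 2 = 21

Answer: 21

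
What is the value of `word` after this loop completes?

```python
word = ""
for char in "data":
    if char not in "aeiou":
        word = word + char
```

Remove vowels from 'data'
`word` takes the values: "" → "d" → "dt"

Answer: "dt"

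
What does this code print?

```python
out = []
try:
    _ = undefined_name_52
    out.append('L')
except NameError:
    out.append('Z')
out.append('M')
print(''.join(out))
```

Execution trace: 'Z' (except NameError) → 'M' (after the try/except). Output: ZM

Answer: ZM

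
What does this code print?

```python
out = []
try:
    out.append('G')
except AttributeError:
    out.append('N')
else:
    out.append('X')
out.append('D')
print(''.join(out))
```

Execution trace: 'G' (try body, no exception) → 'X' (else) → 'D' (after the try/except). Output: GXD

Answer: GXD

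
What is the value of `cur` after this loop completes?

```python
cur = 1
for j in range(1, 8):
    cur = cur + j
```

Start at 1, add 1 through 7
`cur` takes the values: 1 → 2 → 4 → 7 → 11 → 16 → 22 → 29

Answer: 29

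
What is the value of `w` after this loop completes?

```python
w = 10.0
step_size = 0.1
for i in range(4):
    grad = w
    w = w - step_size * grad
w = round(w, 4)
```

Gradient descent: w = 10.0 * (1 - 0.1)^4
`w` takes the values: 10.0 → 9.0 → 8.1 → 7.29 → 6.561

Answer: 6.561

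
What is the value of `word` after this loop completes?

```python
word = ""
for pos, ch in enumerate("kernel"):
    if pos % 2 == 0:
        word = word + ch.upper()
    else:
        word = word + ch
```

Uppercase even positions in 'kernel'
`word` takes the values: "" → "K" → "Ke" → "KeR" → "KeRn" → "KeRnE" → "KeRnEl"

Answer: "KeRnEl"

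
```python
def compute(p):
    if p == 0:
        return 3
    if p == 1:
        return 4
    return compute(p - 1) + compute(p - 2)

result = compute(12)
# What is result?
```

Build up from base cases: compute(0)=3, compute(1)=4, compute(2)=7, compute(3)=11, compute(4)=18, compute(5)=29, compute(6)=47, ..., compute(12)=843

Answer: 843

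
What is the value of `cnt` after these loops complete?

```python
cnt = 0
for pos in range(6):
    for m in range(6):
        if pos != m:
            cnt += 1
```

6² - 6 (exclude diagonal)
`cnt` takes the values: 0 → 1 → 2 → 3 → 4 → 5 → 6 → 7 → 8 → 9 → 10 → 11 → 12 → 13 → 14 → 15 → 16 → 17 → 18 → 19 → 20 → 21 → 22 → 23 → 24 → 25 → 26 → 27 → 28 → 29 → 30

Answer: 30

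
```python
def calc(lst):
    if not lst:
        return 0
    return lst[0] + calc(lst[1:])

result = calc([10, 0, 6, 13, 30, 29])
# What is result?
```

10 + 0 + 6 + 13 + 30 + 29 + 0 = 88

Answer: 88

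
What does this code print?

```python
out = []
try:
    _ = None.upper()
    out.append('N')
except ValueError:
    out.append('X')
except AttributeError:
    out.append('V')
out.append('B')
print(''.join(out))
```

Execution trace: 'V' (except AttributeError) → 'B' (after the try/except). Output: VB

Answer: VB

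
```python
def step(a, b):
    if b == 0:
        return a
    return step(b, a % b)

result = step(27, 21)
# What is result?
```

step(27, 21) -> step(21, 6) -> step(6, 3) -> step(3, 0) -> 3

Answer: 3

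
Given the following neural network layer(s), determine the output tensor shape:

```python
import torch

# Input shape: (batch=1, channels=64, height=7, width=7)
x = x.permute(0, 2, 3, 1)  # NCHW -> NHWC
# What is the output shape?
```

Input: (1, 64, 7, 7) -> Output: (1, 7, 7, 64)

Answer: (1, 7, 7, 64)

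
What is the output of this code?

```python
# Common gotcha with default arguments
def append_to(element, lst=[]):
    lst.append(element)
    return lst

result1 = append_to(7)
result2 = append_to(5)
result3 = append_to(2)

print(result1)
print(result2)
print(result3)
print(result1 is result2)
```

Key concept: mutable default argument gotcha.
Step by step:
`result1 = append_to(7)` → result1 = [7]
`result2 = append_to(5)` → result1 = [7, 5] (same object as result2); result2 = [7, 5] (same object as result1)
`result3 = append_to(2)` → result1 = [7, 5, 2] (same object as result2, result3); result2 = [7, 5, 2] (same object as result1, result3); result3 = [7, 5, 2] (same object as result1, result2)
`print(result1)` → prints [7, 5, 2]
`print(result2)` → prints [7, 5, 2]
`print(result3)` → prints [7, 5, 2]
`print(result1 is result2)` → prints True

Answer:
[7, 5, 2]
[7, 5, 2]
[7, 5, 2]
True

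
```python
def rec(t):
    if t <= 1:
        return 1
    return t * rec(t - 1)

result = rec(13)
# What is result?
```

rec(13) = 13 * 12 * 11 * 10 * 9 * 8 * 7 * 6 * 5 * 4 * 3 * 2 * 1 = 6227020800

Answer: 6227020800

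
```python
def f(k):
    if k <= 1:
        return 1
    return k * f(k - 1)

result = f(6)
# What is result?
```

f(6) = 6 * 5 * 4 * 3 * 2 * 1 = 720

Answer: 720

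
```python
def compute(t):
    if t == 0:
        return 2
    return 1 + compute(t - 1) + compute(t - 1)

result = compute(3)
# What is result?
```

compute(t) = 1 + 2·compute(t-1), compute(0)=2. Closed form: (2+1)·2^3 - 1 = 23.

Answer: 23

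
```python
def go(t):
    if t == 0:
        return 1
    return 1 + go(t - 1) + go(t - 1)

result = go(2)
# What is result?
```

go(t) = 1 + 2·go(t-1), go(0)=1. Closed form: (1+1)·2^2 - 1 = 7.

Answer: 7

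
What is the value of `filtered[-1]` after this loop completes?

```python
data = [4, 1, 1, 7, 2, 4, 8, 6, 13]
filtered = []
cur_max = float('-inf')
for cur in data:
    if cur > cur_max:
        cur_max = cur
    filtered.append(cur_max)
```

Running max ends at 13
`filtered` takes the values: [] → [4] → [4, 4] → [4, 4, 4] → [4, 4, 4, 7] → [4, 4, 4, 7, 7] → [4, 4, 4, 7, 7, 7] → [4, 4, 4, 7, 7, 7, 8] → [4, 4, 4, 7, 7, 7, 8, 8] → [4, 4, 4, 7, 7, 7, 8, 8, 13]
So `filtered[-1]` = 13

Answer: 13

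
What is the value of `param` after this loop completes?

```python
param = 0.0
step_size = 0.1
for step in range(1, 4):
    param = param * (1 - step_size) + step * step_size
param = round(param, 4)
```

Moving average with lr=0.1
`param` takes the values: 0.0 → 0.1 → 0.29 → 0.561

Answer: 0.561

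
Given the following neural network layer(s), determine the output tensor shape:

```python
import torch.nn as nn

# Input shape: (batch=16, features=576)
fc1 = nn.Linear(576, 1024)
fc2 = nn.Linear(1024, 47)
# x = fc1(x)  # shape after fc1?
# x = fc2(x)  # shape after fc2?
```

Input: (16, 576) -> after fc1: (16, 1024) -> Output: (16, 47)

Answer: (16, 47)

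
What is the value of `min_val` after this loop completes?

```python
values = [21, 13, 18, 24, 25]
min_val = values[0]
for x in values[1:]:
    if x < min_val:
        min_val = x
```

Minimum of [21, 13, 18, 24, 25]
`min_val` takes the values: 21 → 13

Answer: 13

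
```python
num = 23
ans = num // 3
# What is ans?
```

Trace:
`num = 23` → num = 23
`ans = num // 3` → ans = 7
So ans = 7

Answer: 7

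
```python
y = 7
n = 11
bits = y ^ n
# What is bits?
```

Trace:
`y = 7` → y = 7
`n = 11` → n = 11
`bits = y ^ n` → bits = 12
So bits = 12

Answer: 12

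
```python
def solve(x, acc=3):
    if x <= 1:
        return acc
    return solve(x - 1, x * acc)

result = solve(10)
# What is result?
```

Accumulator trace (n, acc): (10, 3) -> (9, 30) -> (8, 270) -> (7, 2160) -> (6, 15120) -> (5, 90720) -> (4, 453600) -> (3, 1814400) -> (2, 5443200) -> (1, 10886400) -> return 10886400

Answer: 10886400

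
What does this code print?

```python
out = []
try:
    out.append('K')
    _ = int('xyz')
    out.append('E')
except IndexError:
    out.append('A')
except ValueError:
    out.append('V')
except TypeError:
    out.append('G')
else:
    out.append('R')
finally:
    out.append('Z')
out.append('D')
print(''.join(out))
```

Execution trace: 'K' (try body) → 'V' (except ValueError) → 'Z' (finally) → 'D' (after the try/except). Output: KVZD

Answer: KVZD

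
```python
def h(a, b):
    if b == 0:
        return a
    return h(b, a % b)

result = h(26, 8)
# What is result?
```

h(26, 8) -> h(8, 2) -> h(2, 0) -> 2

Answer: 2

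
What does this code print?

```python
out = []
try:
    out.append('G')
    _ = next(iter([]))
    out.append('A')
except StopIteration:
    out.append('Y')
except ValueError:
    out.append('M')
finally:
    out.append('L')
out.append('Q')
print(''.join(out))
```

Execution trace: 'G' (try body) → 'Y' (except StopIteration) → 'L' (finally) → 'Q' (after the try/except). Output: GYLQ

Answer: GYLQ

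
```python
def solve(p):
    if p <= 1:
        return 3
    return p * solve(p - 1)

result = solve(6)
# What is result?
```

solve(6) = 6 * 5 * 4 * 3 * 2 * 3 = 2160

Answer: 2160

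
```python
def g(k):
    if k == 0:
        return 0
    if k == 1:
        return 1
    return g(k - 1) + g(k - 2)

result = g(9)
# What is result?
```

Build up from base cases: g(0)=0, g(1)=1, g(2)=1, g(3)=2, g(4)=3, g(5)=5, g(6)=8, ..., g(9)=34

Answer: 34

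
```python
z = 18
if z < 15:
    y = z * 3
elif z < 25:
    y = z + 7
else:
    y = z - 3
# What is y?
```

Trace:
`z = 18` → z = 18
`if z < 15: ...` → z < 15 is False, z < 25 is True → y = 25
So y = 25

Answer: 25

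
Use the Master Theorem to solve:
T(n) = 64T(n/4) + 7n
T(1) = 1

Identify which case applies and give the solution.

a=64, b=4, f(n)=7n. log_4(64) = 3. Since c=1 < 3, Case 1 applies: T(n) = Θ(n^log_b(a)) = O(n^3).

Answer: O(n^3) - Case 1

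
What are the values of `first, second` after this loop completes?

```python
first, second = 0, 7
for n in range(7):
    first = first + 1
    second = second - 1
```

first goes 0→7, second goes 7→0
`first, second` takes the values: (0, 7) → (1, 7) → (1, 6) → (2, 6) → (2, 5) → (3, 5) → (3, 4) → (4, 4) → (4, 3) → (5, 3) → (5, 2) → (6, 2) → (6, 1) → (7, 1) → (7, 0)

Answer: 7, 0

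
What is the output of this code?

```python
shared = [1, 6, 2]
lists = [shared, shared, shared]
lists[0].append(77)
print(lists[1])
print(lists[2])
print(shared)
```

Key concept: list of same reference.
Step by step:
`shared = [1, 6, 2]` → shared = [1, 6, 2]
`lists = [shared, shared, shared]` → lists = [[1, 6, 2], [1, 6, 2], [1, 6, 2]]
`lists[0].append(77)` → shared = [1, 6, 2, 77]; lists = [[1, 6, 2, 77], [1, 6, 2, 77], [1, 6, 2, 77]]
`print(lists[1])` → prints [1, 6, 2, 77]
`print(lists[2])` → prints [1, 6, 2, 77]
`print(shared)` → prints [1, 6, 2, 77]

Answer:
[1, 6, 2, 77]
[1, 6, 2, 77]
[1, 6, 2, 77]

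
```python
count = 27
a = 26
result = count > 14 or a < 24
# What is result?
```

Trace:
`count = 27` → count = 27
`a = 26` → a = 26
`result = count > 14 or a < 24` → result = True
So result = True

Answer: True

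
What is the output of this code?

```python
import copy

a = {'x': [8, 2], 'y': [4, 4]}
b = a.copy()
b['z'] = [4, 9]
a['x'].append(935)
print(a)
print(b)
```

Key concept: shallow copy of dict with mutable values.
Step by step:
`a = {'x': [8, 2], 'y': [4, 4]}` → a = {'x': [8, 2], 'y': [4, 4]}
`b = a.copy()` → b = {'x': [8, 2], 'y': [4, 4]}
`b['z'] = [4, 9]` → b = {'x': [8, 2], 'y': [4, 4], 'z': [4, 9]}
`a['x'].append(935)` → a = {'x': [8, 2, 935], 'y': [4, 4]}; b = {'x': [8, 2, 935], 'y': [4, 4], 'z': [4, 9]}
`print(a)` → prints {'x': [8, 2, 935], 'y': [4, 4]}
`print(b)` → prints {'x': [8, 2, 935], 'y': [4, 4], 'z': [4, 9]}

Answer:
{'x': [8, 2, 935], 'y': [4, 4]}
{'x': [8, 2, 935], 'y': [4, 4], 'z': [4, 9]}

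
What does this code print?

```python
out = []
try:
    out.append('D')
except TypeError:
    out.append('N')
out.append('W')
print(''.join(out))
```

Execution trace: 'D' (try body, no exception) → 'W' (after the try/except). Output: DW

Answer: DW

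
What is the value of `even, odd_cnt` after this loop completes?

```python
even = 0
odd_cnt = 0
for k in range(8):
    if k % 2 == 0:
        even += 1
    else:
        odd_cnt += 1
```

Count evens and odds in range(8)
`even, odd_cnt` takes the values: (0, 0) → (1, 0) → (1, 1) → (2, 1) → (2, 2) → (3, 2) → (3, 3) → (4, 3) → (4, 4)

Answer: 4, 4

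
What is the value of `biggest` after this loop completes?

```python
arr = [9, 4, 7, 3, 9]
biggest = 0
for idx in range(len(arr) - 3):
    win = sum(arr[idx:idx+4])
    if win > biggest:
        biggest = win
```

Max sum of 4-element window in [9, 4, 7, 3, 9]
`biggest` takes the values: 0 → 23

Answer: 23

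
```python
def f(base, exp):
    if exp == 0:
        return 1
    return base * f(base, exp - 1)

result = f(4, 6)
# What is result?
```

f(4, 6) = 4 * 4 * 4 * 4 * 4 * 4 = 4096

Answer: 4096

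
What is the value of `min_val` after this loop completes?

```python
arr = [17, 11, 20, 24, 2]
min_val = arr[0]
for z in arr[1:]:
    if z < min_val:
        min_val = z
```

Minimum of [17, 11, 20, 24, 2]
`min_val` takes the values: 17 → 11 → 2

Answer: 2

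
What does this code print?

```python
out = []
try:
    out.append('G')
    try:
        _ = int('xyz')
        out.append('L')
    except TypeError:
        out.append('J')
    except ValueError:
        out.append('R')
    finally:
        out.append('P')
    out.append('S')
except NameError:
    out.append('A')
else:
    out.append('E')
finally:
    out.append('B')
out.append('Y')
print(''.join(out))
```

Execution trace: 'G' (try body) → 'R' (inner except ValueError) → 'P' (inner finally) → 'S' (try body, no exception) → 'E' (else) → 'B' (finally) → 'Y' (after the try/except). Output: GRPSEBY

Answer: GRPSEBY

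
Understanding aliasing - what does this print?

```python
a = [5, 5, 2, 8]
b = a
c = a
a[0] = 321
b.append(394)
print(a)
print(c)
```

Key concept: multiple aliases.
Step by step:
`a = [5, 5, 2, 8]` → a = [5, 5, 2, 8]
`b = a` → b = [5, 5, 2, 8] (same object as a)
`c = a` → c = [5, 5, 2, 8] (same object as a, b)
`a[0] = 321` → a = [321, 5, 2, 8] (same object as b, c); b = [321, 5, 2, 8] (same object as a, c); c = [321, 5, 2, 8] (same object as a, b)
`b.append(394)` → a = [321, 5, 2, 8, 394] (same object as b, c); b = [321, 5, 2, 8, 394] (same object as a, c); c = [321, 5, 2, 8, 394] (same object as a, b)
`print(a)` → prints [321, 5, 2, 8, 394]
`print(c)` → prints [321, 5, 2, 8, 394]

Answer:
[321, 5, 2, 8, 394]
[321, 5, 2, 8, 394]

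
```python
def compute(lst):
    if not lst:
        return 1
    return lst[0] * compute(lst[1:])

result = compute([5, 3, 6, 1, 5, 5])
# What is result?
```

Product over [5, 3, 6, 1, 5, 5] = 5 * 3 * 6 * 1 * 5 * 5 = 2250

Answer: 2250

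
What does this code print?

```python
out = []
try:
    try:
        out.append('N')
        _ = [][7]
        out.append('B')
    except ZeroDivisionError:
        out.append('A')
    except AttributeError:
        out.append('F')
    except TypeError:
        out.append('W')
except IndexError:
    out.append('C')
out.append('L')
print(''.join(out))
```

Execution trace: 'N' (try body) → 'C' (outer except IndexError) → 'L' (after the try/except). Output: NCL

Answer: NCL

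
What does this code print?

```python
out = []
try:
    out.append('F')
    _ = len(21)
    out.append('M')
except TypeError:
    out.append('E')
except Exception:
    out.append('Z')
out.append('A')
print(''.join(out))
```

Execution trace: 'F' (try body) → 'E' (except TypeError) → 'A' (after the try/except). Output: FEA

Answer: FEA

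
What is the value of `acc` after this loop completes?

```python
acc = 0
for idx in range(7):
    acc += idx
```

Sum of 0 to 6 = 21
`acc` takes the values: 0 → 1 → 3 → 6 → 10 → 15 → 21

Answer: 21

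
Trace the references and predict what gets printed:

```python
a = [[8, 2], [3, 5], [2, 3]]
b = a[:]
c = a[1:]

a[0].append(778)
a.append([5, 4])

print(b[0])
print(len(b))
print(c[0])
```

Key concept: slice with nested mutation.
Step by step:
`a = [[8, 2], [3, 5], [2, 3]]` → a = [[8, 2], [3, 5], [2, 3]]
`b = a[:]` → b = [[8, 2], [3, 5], [2, 3]]
`c = a[1:]` → c = [[3, 5], [2, 3]]
`a[0].append(778)` → a = [[8, 2, 778], [3, 5], [2, 3]]; b = [[8, 2, 778], [3, 5], [2, 3]]
`a.append([5, 4])` → a = [[8, 2, 778], [3, 5], [2, 3], [5, 4]]
`print(b[0])` → prints [8, 2, 778]
`print(len(b))` → prints 3
`print(c[0])` → prints [3, 5]

Answer:
[8, 2, 778]
3
[3, 5]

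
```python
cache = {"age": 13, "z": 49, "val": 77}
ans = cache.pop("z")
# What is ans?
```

Trace:
`cache = {"age": 13, "z": 49, "val": 77}` → cache = {'age': 13, 'z': 49, 'val': 77}
`ans = cache.pop("z")` → cache = {'age': 13, 'val': 77}; ans = 49
So ans = 49

Answer: 49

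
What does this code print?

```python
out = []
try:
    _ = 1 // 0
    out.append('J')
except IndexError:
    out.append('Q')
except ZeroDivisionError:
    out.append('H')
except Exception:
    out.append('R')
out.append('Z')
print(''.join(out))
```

Execution trace: 'H' (except ZeroDivisionError) → 'Z' (after the try/except). Output: HZ

Answer: HZ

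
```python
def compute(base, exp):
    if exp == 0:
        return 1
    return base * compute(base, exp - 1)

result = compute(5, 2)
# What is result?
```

compute(5, 2) = 5 * 5 = 25

Answer: 25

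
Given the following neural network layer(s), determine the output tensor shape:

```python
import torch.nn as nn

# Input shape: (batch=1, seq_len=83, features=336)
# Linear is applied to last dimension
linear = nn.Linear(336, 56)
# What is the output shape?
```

Input: (1, 83, 336) -> Output: (1, 83, 56)

Answer: (1, 83, 56)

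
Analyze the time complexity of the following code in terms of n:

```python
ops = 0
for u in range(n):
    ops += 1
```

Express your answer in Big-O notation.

Each loop level contributes: n. Multiplying the contributions gives O(n).

Answer: O(n)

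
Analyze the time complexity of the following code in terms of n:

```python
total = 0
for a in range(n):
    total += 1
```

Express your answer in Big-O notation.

Each loop level contributes: n. Multiplying the contributions gives O(n).

Answer: O(n)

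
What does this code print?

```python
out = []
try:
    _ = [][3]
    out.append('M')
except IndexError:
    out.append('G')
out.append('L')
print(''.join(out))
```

Execution trace: 'G' (except IndexError) → 'L' (after the try/except). Output: GL

Answer: GL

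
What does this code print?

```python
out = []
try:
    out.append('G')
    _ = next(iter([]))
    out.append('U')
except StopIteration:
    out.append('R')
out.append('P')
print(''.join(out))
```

Execution trace: 'G' (try body) → 'R' (except StopIteration) → 'P' (after the try/except). Output: GRP

Answer: GRP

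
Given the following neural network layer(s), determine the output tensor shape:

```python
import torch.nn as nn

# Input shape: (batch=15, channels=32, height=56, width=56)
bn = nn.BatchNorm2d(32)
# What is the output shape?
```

Input: (15, 32, 56, 56) -> Output: (15, 32, 56, 56)

Answer: (15, 32, 56, 56)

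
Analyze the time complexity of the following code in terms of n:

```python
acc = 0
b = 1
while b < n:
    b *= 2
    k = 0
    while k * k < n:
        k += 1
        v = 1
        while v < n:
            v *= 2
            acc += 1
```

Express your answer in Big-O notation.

Each loop level contributes: log n × √n × log n. Multiplying the contributions gives O(√n log² n).

Answer: O(√n log² n)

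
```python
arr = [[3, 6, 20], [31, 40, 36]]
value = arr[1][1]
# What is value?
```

Trace:
`arr = [[3, 6, 20], [31, 40, 36]]` → arr = [[3, 6, 20], [31, 40, 36]]
`value = arr[1][1]` → value = 40
So value = 40

Answer: 40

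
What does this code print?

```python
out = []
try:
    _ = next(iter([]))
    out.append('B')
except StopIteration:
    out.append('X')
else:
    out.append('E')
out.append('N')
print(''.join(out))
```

Execution trace: 'X' (except StopIteration) → 'N' (after the try/except). Output: XN

Answer: XN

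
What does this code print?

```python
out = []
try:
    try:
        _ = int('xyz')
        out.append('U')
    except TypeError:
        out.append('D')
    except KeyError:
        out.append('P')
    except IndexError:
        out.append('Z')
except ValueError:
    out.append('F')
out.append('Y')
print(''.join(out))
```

Execution trace: 'F' (outer except ValueError) → 'Y' (after the try/except). Output: FY

Answer: FY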